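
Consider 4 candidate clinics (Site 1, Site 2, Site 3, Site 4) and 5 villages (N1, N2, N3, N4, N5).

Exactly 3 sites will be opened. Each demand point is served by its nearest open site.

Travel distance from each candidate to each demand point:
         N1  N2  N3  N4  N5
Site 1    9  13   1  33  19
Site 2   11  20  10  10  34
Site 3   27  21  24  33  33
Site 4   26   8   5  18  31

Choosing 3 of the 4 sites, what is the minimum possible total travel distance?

Open {Site 1, Site 2, Site 4}.
  N1→Site 1 9, N2→Site 4 8, N3→Site 1 1, N4→Site 2 10, N5→Site 1 19  ⇒ total 47.
Compare {Site 1, Site 2, Site 3}: total 52.
Compare {Site 1, Site 3, Site 4}: total 55.
No size-3 selection does better; minimum is 47.

47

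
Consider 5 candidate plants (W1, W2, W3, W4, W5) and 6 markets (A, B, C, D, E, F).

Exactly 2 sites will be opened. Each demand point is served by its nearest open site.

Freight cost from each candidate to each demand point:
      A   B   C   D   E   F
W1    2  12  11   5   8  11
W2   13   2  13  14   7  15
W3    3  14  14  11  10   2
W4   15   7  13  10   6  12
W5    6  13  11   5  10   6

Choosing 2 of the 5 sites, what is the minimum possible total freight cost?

37

Open {W2, W5}.
  A→W5 6, B→W2 2, C→W5 11, D→W5 5, E→W2 7, F→W5 6  ⇒ total 37.
Compare {W1, W2}: total 38.
Compare {W2, W3}: total 38.
No size-2 selection does better; minimum is 37.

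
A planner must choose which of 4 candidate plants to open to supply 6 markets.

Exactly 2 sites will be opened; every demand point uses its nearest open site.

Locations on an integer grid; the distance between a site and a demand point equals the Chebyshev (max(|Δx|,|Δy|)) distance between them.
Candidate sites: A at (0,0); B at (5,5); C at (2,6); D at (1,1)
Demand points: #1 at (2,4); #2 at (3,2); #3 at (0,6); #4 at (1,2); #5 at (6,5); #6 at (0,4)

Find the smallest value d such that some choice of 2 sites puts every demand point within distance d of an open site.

Open {A, C}.
  Farthest demand point is #5 at distance 4 (to C); all others are ≤ 4.
With {B, C} the worst case is 4.
With {C, D} the worst case is 4.
No size-2 selection achieves below 4.

4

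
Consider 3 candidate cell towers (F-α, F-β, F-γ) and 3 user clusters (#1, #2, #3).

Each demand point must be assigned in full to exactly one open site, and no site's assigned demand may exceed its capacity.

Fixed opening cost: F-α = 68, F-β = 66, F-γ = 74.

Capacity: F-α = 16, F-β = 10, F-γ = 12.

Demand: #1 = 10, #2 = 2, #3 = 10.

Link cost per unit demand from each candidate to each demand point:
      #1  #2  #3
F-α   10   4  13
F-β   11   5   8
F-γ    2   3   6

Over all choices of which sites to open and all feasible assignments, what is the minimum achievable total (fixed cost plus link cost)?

246

Open {F-β, F-γ}; cheapest assignment that respects the capacities:
  F-β (cap 10, load 10): #3 — cost 10×8 = 80
  F-γ (cap 12, load 12): #1, #2 — cost 10×2 + 2×3 = 26
  Shipping 106, fixed 140 → total 246.
  Any other capacity-feasible assignment to {F-β, F-γ} ships for at least 106.
Compare {F-α, F-γ}: its best feasible assignment gives total 298.
Compare {F-α, F-β, F-γ}: its best feasible assignment gives total 314.
Every other set of open sites that can feasibly serve all demand totals ≥ 298 even under its best assignment. Minimum: 246.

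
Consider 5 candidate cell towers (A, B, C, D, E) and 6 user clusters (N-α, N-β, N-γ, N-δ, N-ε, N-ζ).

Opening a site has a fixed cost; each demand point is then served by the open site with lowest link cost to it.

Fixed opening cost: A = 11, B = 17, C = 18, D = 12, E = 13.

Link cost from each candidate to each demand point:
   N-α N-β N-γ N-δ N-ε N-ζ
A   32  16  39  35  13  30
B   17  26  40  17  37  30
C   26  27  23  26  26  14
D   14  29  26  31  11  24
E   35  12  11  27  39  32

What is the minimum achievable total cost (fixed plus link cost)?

Open {D, E}: assign each demand point to its cheapest open site.
  N-α→D 14, N-β→E 12, N-γ→E 11, N-δ→E 27, N-ε→D 11, N-ζ→D 24
  link cost 99, fixed 25 → total 124.
Compare {B, D, E}: link cost 89 + fixed 42 = 131.
Compare {C, D, E}: link cost 88 + fixed 43 = 131.
Compare {A, D, E}: link cost 99 + fixed 36 = 135.
All other subsets cost ≥ 131. Minimum total cost: 124.

124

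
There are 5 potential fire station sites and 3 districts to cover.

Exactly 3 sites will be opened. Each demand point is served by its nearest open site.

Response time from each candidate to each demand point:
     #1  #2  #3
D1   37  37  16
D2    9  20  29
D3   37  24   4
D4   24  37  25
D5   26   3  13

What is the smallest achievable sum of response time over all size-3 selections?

16

Open {D2, D3, D5}.
  #1→D2 9, #2→D5 3, #3→D3 4  ⇒ total 16.
Compare {D1, D2, D5}: total 25.
Compare {D2, D4, D5}: total 25.
No size-3 selection does better; minimum is 16.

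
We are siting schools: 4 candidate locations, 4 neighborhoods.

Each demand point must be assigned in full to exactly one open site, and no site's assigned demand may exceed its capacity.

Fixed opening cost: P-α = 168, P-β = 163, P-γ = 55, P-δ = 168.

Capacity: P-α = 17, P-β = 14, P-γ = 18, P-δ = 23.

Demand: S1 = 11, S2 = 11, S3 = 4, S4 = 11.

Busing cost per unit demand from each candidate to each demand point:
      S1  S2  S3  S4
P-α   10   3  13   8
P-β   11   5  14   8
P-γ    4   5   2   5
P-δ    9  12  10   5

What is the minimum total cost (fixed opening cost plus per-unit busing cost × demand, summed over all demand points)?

440

Open {P-γ, P-δ}; cheapest assignment that respects the capacities:
  P-γ (cap 18, load 15): S2, S3 — cost 11×5 + 4×2 = 63
  P-δ (cap 23, load 22): S1, S4 — cost 11×9 + 11×5 = 154
  Shipping 217, fixed 223 → total 440.
  Any other capacity-feasible assignment to {P-γ, P-δ} ships for at least 217.
Compare {P-α, P-γ, P-δ}: its best feasible assignment gives total 531.
Compare {P-β, P-γ, P-δ}: its best feasible assignment gives total 548.
Every other set of open sites that can feasibly serve all demand totals ≥ 531 even under its best assignment. Minimum: 440.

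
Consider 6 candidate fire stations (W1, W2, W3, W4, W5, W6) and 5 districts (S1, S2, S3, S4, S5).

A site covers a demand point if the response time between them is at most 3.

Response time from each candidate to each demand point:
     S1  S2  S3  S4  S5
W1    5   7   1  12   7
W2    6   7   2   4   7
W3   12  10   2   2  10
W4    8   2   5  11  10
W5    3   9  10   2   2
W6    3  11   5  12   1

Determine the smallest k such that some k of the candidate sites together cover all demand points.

Coverage sets (demand points within 3 of each site):
  W1: {S3}
  W2: {S3}
  W3: {S3, S4}
  W4: {S2}
  W5: {S1, S4, S5}
  W6: {S1, S5}
No 2 sites suffice: every size-2 union leaves at least one demand point uncovered.
But {W1, W4, W5} covers everything, so the minimum is 3.

3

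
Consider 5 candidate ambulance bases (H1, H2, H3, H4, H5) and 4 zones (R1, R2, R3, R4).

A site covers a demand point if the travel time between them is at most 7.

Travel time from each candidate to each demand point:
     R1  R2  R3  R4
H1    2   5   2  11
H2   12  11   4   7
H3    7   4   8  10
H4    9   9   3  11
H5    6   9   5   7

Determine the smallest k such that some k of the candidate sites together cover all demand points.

Coverage sets (demand points within 7 of each site):
  H1: {R1, R2, R3}
  H2: {R3, R4}
  H3: {R1, R2}
  H4: {R3}
  H5: {R1, R3, R4}
No single site covers all 4 demand points.
But {H1, H2} covers everything, so the minimum is 2.

2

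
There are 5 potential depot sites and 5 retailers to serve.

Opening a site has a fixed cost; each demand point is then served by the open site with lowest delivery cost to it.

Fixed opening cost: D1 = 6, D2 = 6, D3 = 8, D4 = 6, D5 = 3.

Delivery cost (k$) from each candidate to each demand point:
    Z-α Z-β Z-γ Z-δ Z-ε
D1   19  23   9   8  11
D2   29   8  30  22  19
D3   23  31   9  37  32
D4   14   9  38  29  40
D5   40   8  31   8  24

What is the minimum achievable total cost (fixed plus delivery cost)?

63

Open {D1, D4}: assign each demand point to its cheapest open site.
  Z-α→D4 14, Z-β→D4 9, Z-γ→D1 9, Z-δ→D1 8, Z-ε→D1 11
  delivery cost 51, fixed 12 → total 63.
Compare {D1, D5}: delivery cost 55 + fixed 9 = 64.
Compare {D1, D4, D5}: delivery cost 50 + fixed 15 = 65.
Compare {D1, D2}: delivery cost 55 + fixed 12 = 67.
All other subsets cost ≥ 64. Minimum total cost: 63.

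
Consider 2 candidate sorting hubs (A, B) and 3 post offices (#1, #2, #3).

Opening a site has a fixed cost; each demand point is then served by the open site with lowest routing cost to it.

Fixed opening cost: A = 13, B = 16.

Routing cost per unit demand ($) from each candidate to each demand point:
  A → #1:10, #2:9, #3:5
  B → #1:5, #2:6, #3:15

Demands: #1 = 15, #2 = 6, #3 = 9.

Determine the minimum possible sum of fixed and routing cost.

185

Open {A, B}: assign each demand point to its cheapest open site.
  #1→B 15×5=75, #2→B 6×6=36, #3→A 9×5=45
  routing cost 156, fixed 29 → total 185.
Compare {A}: routing cost 249 + fixed 13 = 262.
Compare {B}: routing cost 246 + fixed 16 = 262.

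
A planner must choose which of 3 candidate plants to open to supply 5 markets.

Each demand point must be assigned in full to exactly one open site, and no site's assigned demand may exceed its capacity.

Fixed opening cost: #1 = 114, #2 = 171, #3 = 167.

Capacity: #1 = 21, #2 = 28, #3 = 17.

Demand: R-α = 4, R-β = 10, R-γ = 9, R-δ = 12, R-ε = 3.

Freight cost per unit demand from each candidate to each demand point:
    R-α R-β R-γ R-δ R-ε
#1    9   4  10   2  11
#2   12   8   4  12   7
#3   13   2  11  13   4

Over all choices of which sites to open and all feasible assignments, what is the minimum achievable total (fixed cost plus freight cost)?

479

Open {#1, #3}; cheapest assignment that respects the capacities:
  #1 (cap 21, load 21): R-γ, R-δ — cost 9×10 + 12×2 = 114
  #3 (cap 17, load 17): R-α, R-β, R-ε — cost 4×13 + 10×2 + 3×4 = 84
  Shipping 198, fixed 281 → total 479.
  Any other capacity-feasible assignment to {#1, #3} ships for at least 198.
Compare {#1, #2}: its best feasible assignment gives total 482.
Compare {#1, #2, #3}: its best feasible assignment gives total 580.
Every other set of open sites that can feasibly serve all demand totals ≥ 482 even under its best assignment. Minimum: 479.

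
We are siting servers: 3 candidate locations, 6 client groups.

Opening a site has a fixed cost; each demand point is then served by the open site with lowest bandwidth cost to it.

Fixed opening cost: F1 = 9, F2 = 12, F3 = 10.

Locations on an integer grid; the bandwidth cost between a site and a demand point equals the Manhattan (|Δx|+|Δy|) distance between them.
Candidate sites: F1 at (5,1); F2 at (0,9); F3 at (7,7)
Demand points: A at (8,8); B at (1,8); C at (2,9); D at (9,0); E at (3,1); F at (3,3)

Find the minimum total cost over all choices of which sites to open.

45

Open {F1, F2}: assign each demand point to its cheapest open site.
  A→F2 9, B→F2 2, C→F2 2, D→F1 5, E→F1 2, F→F1 4
  bandwidth cost 24, fixed 21 → total 45.
Compare {F1, F3}: bandwidth cost 27 + fixed 19 = 46.
Compare {F1, F2, F3}: bandwidth cost 17 + fixed 31 = 48.
Compare {F1}: bandwidth cost 43 + fixed 9 = 52.
All other subsets cost ≥ 46. Minimum total cost: 45.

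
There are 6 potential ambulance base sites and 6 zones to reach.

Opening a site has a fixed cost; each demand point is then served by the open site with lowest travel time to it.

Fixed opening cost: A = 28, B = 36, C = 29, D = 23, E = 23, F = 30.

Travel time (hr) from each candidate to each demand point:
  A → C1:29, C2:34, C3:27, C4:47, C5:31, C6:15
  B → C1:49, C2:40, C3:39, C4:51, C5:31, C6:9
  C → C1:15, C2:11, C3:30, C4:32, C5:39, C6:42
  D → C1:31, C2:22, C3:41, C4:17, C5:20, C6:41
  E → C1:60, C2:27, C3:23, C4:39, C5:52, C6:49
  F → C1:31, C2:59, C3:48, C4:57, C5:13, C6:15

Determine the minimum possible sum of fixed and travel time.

175

Open {C, F}: assign each demand point to its cheapest open site.
  C1→C 15, C2→C 11, C3→C 30, C4→C 32, C5→F 13, C6→F 15
  travel time 116, fixed 59 → total 175.
Compare {A, D}: travel time 130 + fixed 51 = 181.
Compare {C, D, F}: travel time 101 + fixed 82 = 183.
Compare {A, C, D}: travel time 105 + fixed 80 = 185.
All other subsets cost ≥ 181. Minimum total cost: 175.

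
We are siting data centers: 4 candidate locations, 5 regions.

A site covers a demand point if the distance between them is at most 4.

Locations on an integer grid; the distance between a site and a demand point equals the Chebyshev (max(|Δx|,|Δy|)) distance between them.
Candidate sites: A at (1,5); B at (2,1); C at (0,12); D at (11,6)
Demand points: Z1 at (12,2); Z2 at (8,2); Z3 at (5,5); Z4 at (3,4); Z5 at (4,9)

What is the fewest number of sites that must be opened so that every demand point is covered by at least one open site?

Coverage sets (demand points within 4 of each site):
  A: {Z3, Z4, Z5}
  B: {Z3, Z4}
  C: {Z5}
  D: {Z1, Z2}
No single site covers all 5 demand points.
But {A, D} covers everything, so the minimum is 2.

2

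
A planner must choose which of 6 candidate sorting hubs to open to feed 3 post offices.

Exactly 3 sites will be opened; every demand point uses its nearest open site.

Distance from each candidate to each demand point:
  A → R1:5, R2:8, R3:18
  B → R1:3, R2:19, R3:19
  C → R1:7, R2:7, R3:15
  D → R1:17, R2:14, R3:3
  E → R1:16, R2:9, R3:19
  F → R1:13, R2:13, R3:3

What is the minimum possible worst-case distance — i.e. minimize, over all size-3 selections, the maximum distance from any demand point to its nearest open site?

7

Open {A, C, D}.
  Farthest demand point is R2 at distance 7 (to C); all others are ≤ 7.
With {A, C, F} the worst case is 7.
With {B, C, D} the worst case is 7.
No size-3 selection achieves below 7.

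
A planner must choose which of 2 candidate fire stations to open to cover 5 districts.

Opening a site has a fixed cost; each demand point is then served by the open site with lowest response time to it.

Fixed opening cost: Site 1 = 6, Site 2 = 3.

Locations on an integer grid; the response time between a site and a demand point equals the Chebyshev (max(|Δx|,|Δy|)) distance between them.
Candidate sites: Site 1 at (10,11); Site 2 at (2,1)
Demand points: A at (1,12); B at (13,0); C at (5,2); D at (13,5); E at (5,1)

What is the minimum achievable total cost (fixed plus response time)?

Open {Site 1, Site 2}: assign each demand point to its cheapest open site.
  A→Site 1 9, B→Site 1 11, C→Site 2 3, D→Site 1 6, E→Site 2 3
  response time 32, fixed 9 → total 41.
Compare {Site 2}: response time 39 + fixed 3 = 42.
Compare {Site 1}: response time 45 + fixed 6 = 51.

41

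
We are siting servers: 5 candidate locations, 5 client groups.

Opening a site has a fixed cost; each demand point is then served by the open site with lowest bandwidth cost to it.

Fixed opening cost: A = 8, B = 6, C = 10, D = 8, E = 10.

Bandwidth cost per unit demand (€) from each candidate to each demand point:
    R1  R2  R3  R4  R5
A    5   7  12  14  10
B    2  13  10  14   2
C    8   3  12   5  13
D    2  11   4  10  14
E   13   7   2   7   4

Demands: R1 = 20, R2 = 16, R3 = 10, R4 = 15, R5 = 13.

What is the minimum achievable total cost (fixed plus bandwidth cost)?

Open {B, C, E}: assign each demand point to its cheapest open site.
  R1→B 20×2=40, R2→C 16×3=48, R3→E 10×2=20, R4→C 15×5=75, R5→B 13×2=26
  bandwidth cost 209, fixed 26 → total 235.
Compare {A, B, C, E}: bandwidth cost 209 + fixed 34 = 243.
Compare {B, C, D, E}: bandwidth cost 209 + fixed 34 = 243.
Compare {A, B, C, D, E}: bandwidth cost 209 + fixed 42 = 251.
All other subsets cost ≥ 243. Minimum total cost: 235.

235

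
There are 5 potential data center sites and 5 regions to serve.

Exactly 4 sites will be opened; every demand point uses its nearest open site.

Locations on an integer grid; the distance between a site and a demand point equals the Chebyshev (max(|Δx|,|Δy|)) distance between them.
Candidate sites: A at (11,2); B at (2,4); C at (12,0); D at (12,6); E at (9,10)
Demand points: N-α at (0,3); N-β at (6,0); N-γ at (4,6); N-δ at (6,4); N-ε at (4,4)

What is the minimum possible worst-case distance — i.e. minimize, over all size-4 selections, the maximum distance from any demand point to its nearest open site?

Open {A, B, C, D}.
  Farthest demand point is N-β at distance 4 (to B); all others are ≤ 4.
With {A, B, C, E} the worst case is 4.
With {A, B, D, E} the worst case is 4.
No size-4 selection achieves below 4.

4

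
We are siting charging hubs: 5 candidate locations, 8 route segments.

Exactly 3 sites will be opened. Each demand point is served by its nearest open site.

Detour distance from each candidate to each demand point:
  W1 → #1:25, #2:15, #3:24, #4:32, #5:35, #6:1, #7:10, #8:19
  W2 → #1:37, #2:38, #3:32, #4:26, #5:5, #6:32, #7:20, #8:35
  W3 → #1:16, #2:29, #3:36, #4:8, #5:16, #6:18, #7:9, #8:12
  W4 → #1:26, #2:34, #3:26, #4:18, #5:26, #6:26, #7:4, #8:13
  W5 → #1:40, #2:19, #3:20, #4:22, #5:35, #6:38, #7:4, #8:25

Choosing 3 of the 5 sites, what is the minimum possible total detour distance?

Open {W1, W2, W3}.
  #1→W3 16, #2→W1 15, #3→W1 24, #4→W3 8, #5→W2 5, #6→W1 1, #7→W3 9, #8→W3 12  ⇒ total 90.
Compare {W1, W3, W5}: total 92.
Compare {W1, W3, W4}: total 96.
No size-3 selection does better; minimum is 90.

90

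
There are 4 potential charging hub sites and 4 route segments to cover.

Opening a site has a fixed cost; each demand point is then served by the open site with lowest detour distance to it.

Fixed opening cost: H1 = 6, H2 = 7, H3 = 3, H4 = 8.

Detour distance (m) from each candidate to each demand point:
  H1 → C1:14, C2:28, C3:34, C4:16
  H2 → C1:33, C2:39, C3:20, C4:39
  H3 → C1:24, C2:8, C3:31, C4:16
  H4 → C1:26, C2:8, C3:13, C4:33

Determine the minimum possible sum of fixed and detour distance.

65

Open {H1, H4}: assign each demand point to its cheapest open site.
  C1→H1 14, C2→H4 8, C3→H4 13, C4→H1 16
  detour distance 51, fixed 14 → total 65.
Compare {H1, H3, H4}: detour distance 51 + fixed 17 = 68.
Compare {H3, H4}: detour distance 61 + fixed 11 = 72.
Compare {H1, H2, H4}: detour distance 51 + fixed 21 = 72.
All other subsets cost ≥ 68. Minimum total cost: 65.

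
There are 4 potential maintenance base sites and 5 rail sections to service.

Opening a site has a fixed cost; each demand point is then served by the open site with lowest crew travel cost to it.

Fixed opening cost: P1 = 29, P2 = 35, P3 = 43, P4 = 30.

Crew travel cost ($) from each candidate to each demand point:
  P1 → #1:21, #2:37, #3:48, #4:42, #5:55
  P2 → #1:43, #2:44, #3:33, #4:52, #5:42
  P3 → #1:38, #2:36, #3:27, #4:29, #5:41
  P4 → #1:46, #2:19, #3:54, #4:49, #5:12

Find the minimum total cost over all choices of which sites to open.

Open {P3, P4}: assign each demand point to its cheapest open site.
  #1→P3 38, #2→P4 19, #3→P3 27, #4→P3 29, #5→P4 12
  crew travel cost 125, fixed 73 → total 198.
Compare {P1, P4}: crew travel cost 142 + fixed 59 = 201.
Compare {P4}: crew travel cost 180 + fixed 30 = 210.
Compare {P1, P3, P4}: crew travel cost 108 + fixed 102 = 210.
All other subsets cost ≥ 201. Minimum total cost: 198.

198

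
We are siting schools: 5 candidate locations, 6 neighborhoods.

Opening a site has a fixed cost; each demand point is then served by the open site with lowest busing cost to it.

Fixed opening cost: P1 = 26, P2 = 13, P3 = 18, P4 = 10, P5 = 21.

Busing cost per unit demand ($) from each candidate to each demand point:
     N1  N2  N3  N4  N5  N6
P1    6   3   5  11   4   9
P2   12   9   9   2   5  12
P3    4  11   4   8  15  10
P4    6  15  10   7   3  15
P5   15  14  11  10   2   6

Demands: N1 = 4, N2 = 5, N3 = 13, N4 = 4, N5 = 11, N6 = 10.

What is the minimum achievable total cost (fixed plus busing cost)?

Open {P1, P2, P3, P5}: assign each demand point to its cheapest open site.
  N1→P3 4×4=16, N2→P1 5×3=15, N3→P3 13×4=52, N4→P2 4×2=8, N5→P5 11×2=22, N6→P5 10×6=60
  busing cost 173, fixed 78 → total 251.
Compare {P1, P2, P5}: busing cost 194 + fixed 60 = 254.
Compare {P2, P3, P5}: busing cost 203 + fixed 52 = 255.
Compare {P1, P2, P3, P4, P5}: busing cost 173 + fixed 88 = 261.
All other subsets cost ≥ 254. Minimum total cost: 251.

251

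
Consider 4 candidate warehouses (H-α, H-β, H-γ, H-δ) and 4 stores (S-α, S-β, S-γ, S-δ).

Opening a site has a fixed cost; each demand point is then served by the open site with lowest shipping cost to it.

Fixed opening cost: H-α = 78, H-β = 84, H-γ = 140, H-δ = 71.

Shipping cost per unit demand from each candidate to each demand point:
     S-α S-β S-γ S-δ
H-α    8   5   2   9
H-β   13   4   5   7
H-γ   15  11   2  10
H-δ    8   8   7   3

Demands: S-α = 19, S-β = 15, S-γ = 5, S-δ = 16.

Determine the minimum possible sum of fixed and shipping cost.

426

Open {H-δ}: assign each demand point to its cheapest open site.
  S-α→H-δ 19×8=152, S-β→H-δ 15×8=120, S-γ→H-δ 5×7=35, S-δ→H-δ 16×3=48
  shipping cost 355, fixed 71 → total 426.
Compare {H-α, H-δ}: shipping cost 285 + fixed 149 = 434.
Compare {H-β, H-δ}: shipping cost 285 + fixed 155 = 440.
Compare {H-α}: shipping cost 381 + fixed 78 = 459.
All other subsets cost ≥ 434. Minimum total cost: 426.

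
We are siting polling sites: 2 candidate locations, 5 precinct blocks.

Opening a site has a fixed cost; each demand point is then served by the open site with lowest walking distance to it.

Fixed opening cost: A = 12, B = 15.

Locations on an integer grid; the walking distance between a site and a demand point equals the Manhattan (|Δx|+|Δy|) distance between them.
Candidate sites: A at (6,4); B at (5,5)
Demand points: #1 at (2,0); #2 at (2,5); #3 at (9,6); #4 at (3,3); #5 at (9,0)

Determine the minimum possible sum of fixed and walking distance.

41

Open {A}: assign each demand point to its cheapest open site.
  #1→A 8, #2→A 5, #3→A 5, #4→A 4, #5→A 7
  walking distance 29, fixed 12 → total 41.
Compare {B}: walking distance 29 + fixed 15 = 44.
Compare {A, B}: walking distance 27 + fixed 27 = 54.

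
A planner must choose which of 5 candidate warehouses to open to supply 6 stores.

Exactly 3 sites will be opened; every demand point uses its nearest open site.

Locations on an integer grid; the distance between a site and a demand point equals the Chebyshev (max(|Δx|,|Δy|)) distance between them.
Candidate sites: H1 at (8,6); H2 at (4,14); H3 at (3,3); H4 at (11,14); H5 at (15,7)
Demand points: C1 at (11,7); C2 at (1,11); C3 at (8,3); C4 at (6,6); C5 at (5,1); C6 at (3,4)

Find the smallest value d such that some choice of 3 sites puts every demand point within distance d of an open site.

3

Open {H1, H2, H3}.
  Farthest demand point is C1 at distance 3 (to H1); all others are ≤ 3.
With {H1, H2, H4} the worst case is 5.
With {H1, H2, H5} the worst case is 5.
No size-3 selection achieves below 3.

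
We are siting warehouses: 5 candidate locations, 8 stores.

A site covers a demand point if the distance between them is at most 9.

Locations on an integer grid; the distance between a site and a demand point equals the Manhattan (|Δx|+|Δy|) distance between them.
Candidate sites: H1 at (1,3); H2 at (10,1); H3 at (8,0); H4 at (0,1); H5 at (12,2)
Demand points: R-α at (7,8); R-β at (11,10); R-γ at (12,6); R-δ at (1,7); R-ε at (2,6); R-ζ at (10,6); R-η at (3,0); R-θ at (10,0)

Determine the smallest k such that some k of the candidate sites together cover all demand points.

3

Coverage sets (demand points within 9 of each site):
  H1: {R-δ, R-ε, R-η}
  H2: {R-γ, R-ζ, R-η, R-θ}
  H3: {R-α, R-ζ, R-η, R-θ}
  H4: {R-δ, R-ε, R-η}
  H5: {R-β, R-γ, R-ζ, R-θ}
No 2 sites suffice: every size-2 union leaves at least one demand point uncovered.
But {H1, H3, H5} covers everything, so the minimum is 3.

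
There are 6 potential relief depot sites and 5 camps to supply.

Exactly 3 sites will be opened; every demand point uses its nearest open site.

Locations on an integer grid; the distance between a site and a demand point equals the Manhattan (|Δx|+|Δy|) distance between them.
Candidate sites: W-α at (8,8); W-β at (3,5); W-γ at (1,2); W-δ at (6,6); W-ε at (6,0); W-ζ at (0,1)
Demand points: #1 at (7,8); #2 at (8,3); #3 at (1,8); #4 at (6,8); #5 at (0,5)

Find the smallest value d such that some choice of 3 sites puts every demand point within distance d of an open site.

Open {W-α, W-β, W-γ}.
  Farthest demand point is #2 at distance 5 (to W-α); all others are ≤ 5.
With {W-α, W-β, W-δ} the worst case is 5.
With {W-α, W-β, W-ε} the worst case is 5.
No size-3 selection achieves below 5.

5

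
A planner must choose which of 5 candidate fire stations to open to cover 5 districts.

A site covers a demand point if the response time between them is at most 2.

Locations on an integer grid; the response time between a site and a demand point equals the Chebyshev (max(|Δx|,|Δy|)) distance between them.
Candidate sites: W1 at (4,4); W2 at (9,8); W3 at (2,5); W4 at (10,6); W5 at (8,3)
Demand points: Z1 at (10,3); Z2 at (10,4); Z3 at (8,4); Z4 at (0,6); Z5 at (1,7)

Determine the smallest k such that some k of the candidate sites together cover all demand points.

Coverage sets (demand points within 2 of each site):
  W1: {}
  W2: {}
  W3: {Z4, Z5}
  W4: {Z2, Z3}
  W5: {Z1, Z2, Z3}
No single site covers all 5 demand points.
But {W3, W5} covers everything, so the minimum is 2.

2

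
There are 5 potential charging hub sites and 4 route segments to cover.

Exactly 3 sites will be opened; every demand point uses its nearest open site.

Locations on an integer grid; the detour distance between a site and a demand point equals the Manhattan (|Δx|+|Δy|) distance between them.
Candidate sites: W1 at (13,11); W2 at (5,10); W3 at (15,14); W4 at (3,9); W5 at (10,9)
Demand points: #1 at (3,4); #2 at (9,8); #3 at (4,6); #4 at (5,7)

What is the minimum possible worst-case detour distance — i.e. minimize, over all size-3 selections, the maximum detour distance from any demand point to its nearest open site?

Open {W1, W4, W5}.
  Farthest demand point is #1 at detour distance 5 (to W4); all others are ≤ 5.
With {W2, W4, W5} the worst case is 5.
With {W3, W4, W5} the worst case is 5.
No size-3 selection achieves below 5.

5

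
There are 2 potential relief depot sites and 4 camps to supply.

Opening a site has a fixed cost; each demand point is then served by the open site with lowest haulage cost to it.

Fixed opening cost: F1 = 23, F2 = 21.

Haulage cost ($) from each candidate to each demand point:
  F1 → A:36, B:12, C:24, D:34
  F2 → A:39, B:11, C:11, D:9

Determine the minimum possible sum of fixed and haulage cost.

91

Open {F2}: assign each demand point to its cheapest open site.
  A→F2 39, B→F2 11, C→F2 11, D→F2 9
  haulage cost 70, fixed 21 → total 91.
Compare {F1, F2}: haulage cost 67 + fixed 44 = 111.
Compare {F1}: haulage cost 106 + fixed 23 = 129.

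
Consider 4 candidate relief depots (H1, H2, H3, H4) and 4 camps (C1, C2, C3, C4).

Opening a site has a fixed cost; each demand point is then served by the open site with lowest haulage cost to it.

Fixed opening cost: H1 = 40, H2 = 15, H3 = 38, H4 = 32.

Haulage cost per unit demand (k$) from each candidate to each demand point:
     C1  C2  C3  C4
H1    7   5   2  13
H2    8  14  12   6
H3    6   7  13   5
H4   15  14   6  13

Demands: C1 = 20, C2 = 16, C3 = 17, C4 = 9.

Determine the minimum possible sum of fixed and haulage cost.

357

Open {H1, H3}: assign each demand point to its cheapest open site.
  C1→H3 20×6=120, C2→H1 16×5=80, C3→H1 17×2=34, C4→H3 9×5=45
  haulage cost 279, fixed 78 → total 357.
Compare {H1, H2}: haulage cost 308 + fixed 55 = 363.
Compare {H1, H2, H3}: haulage cost 279 + fixed 93 = 372.
Compare {H1, H3, H4}: haulage cost 279 + fixed 110 = 389.
All other subsets cost ≥ 363. Minimum total cost: 357.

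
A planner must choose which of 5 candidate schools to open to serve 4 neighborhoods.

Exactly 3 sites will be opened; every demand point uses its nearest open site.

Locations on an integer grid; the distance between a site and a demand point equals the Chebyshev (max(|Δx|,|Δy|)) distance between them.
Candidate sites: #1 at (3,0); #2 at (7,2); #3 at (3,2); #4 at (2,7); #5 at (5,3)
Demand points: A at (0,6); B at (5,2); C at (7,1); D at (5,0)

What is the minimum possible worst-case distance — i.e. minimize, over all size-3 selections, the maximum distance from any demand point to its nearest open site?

Open {#1, #2, #4}.
  Farthest demand point is A at distance 2 (to #4); all others are ≤ 2.
With {#1, #4, #5} the worst case is 2.
With {#2, #3, #4} the worst case is 2.
No size-3 selection achieves below 2.

2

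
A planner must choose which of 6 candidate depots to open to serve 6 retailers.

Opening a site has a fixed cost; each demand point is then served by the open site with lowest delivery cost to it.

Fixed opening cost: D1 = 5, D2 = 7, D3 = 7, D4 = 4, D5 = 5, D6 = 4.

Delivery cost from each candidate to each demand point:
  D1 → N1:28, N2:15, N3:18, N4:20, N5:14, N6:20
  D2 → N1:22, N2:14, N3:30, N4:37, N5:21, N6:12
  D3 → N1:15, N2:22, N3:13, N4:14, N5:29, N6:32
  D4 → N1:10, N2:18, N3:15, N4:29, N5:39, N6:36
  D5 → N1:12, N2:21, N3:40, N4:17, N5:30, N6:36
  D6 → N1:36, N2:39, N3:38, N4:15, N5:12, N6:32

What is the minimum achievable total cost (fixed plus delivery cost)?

93

Open {D2, D4, D6}: assign each demand point to its cheapest open site.
  N1→D4 10, N2→D2 14, N3→D4 15, N4→D6 15, N5→D6 12, N6→D2 12
  delivery cost 78, fixed 15 → total 93.
Compare {D2, D3, D4, D6}: delivery cost 75 + fixed 22 = 97.
Compare {D2, D3, D6}: delivery cost 80 + fixed 18 = 98.
Compare {D1, D2, D4, D6}: delivery cost 78 + fixed 20 = 98.
All other subsets cost ≥ 97. Minimum total cost: 93.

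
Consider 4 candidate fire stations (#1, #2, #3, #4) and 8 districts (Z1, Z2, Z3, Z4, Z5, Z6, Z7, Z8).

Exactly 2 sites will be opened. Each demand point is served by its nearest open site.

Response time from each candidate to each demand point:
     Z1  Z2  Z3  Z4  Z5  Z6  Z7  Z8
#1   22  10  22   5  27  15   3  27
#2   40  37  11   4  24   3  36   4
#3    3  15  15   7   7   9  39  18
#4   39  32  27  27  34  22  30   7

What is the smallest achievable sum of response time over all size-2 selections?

70

Open {#1, #3}.
  Z1→#3 3, Z2→#1 10, Z3→#3 15, Z4→#1 5, Z5→#3 7, Z6→#3 9, Z7→#1 3, Z8→#3 18  ⇒ total 70.
Compare {#1, #2}: total 81.
Compare {#2, #3}: total 83.
No size-2 selection does better; minimum is 70.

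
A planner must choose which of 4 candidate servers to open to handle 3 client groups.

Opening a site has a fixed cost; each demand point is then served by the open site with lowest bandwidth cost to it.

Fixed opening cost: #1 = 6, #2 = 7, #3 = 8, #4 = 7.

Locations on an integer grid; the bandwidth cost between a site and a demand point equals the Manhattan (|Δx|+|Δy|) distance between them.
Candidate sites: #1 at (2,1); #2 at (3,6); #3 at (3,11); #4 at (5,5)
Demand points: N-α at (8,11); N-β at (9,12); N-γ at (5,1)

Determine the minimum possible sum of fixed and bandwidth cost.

29

Open {#1, #3}: assign each demand point to its cheapest open site.
  N-α→#3 5, N-β→#3 7, N-γ→#1 3
  bandwidth cost 15, fixed 14 → total 29.
Compare {#4}: bandwidth cost 24 + fixed 7 = 31.
Compare {#3, #4}: bandwidth cost 16 + fixed 15 = 31.
Compare {#3}: bandwidth cost 24 + fixed 8 = 32.
All other subsets cost ≥ 31. Minimum total cost: 29.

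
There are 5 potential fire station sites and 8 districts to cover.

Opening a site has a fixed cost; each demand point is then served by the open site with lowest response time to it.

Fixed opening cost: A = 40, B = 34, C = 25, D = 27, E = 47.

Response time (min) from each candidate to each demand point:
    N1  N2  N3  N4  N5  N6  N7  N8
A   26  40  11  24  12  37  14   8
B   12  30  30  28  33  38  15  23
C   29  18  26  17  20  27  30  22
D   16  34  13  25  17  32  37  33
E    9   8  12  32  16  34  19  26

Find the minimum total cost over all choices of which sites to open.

198

Open {A, C}: assign each demand point to its cheapest open site.
  N1→A 26, N2→C 18, N3→A 11, N4→C 17, N5→A 12, N6→C 27, N7→A 14, N8→A 8
  response time 133, fixed 65 → total 198.
Compare {C, E}: response time 130 + fixed 72 = 202.
Compare {E}: response time 156 + fixed 47 = 203.
Compare {A, E}: response time 120 + fixed 87 = 207.
All other subsets cost ≥ 202. Minimum total cost: 198.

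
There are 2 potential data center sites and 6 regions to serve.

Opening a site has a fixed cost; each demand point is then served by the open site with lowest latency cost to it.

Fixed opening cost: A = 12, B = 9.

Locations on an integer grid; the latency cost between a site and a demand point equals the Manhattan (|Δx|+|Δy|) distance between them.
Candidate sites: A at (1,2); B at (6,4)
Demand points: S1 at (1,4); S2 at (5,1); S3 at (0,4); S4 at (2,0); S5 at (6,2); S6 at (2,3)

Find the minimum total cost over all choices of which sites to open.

32

Open {A}: assign each demand point to its cheapest open site.
  S1→A 2, S2→A 5, S3→A 3, S4→A 3, S5→A 5, S6→A 2
  latency cost 20, fixed 12 → total 32.
Compare {A, B}: latency cost 16 + fixed 21 = 37.
Compare {B}: latency cost 30 + fixed 9 = 39.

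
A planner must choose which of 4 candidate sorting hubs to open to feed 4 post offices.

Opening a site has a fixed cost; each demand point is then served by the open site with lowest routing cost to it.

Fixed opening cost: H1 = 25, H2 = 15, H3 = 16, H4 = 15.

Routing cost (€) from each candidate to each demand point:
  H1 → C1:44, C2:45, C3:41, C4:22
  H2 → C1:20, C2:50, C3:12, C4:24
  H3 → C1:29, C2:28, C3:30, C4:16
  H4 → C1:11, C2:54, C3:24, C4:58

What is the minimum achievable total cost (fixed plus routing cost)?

Open {H2, H3}: assign each demand point to its cheapest open site.
  C1→H2 20, C2→H3 28, C3→H2 12, C4→H3 16
  routing cost 76, fixed 31 → total 107.
Compare {H3, H4}: routing cost 79 + fixed 31 = 110.
Compare {H2, H3, H4}: routing cost 67 + fixed 46 = 113.
Compare {H3}: routing cost 103 + fixed 16 = 119.
All other subsets cost ≥ 110. Minimum total cost: 107.

107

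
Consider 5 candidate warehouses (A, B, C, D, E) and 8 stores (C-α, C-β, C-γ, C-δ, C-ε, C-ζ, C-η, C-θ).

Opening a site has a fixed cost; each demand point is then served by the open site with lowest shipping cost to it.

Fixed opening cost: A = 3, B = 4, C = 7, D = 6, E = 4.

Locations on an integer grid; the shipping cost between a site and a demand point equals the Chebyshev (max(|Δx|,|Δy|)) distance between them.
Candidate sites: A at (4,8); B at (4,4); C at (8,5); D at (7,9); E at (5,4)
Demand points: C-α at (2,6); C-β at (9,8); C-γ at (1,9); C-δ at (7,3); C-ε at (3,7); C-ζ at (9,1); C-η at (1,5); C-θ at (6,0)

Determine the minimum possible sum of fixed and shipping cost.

30

Open {A, E}: assign each demand point to its cheapest open site.
  C-α→A 2, C-β→E 4, C-γ→A 3, C-δ→E 2, C-ε→A 1, C-ζ→E 4, C-η→A 3, C-θ→E 4
  shipping cost 23, fixed 7 → total 30.
Compare {E}: shipping cost 29 + fixed 4 = 33.
Compare {A, B}: shipping cost 26 + fixed 7 = 33.
Compare {A, C}: shipping cost 23 + fixed 10 = 33.
All other subsets cost ≥ 33. Minimum total cost: 30.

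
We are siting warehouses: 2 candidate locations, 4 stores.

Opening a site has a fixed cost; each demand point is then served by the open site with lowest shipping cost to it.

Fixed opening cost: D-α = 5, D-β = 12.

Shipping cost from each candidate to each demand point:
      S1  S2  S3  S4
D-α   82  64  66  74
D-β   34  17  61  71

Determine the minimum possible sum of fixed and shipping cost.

Open {D-β}: assign each demand point to its cheapest open site.
  S1→D-β 34, S2→D-β 17, S3→D-β 61, S4→D-β 71
  shipping cost 183, fixed 12 → total 195.
Compare {D-α, D-β}: shipping cost 183 + fixed 17 = 200.
Compare {D-α}: shipping cost 286 + fixed 5 = 291.

195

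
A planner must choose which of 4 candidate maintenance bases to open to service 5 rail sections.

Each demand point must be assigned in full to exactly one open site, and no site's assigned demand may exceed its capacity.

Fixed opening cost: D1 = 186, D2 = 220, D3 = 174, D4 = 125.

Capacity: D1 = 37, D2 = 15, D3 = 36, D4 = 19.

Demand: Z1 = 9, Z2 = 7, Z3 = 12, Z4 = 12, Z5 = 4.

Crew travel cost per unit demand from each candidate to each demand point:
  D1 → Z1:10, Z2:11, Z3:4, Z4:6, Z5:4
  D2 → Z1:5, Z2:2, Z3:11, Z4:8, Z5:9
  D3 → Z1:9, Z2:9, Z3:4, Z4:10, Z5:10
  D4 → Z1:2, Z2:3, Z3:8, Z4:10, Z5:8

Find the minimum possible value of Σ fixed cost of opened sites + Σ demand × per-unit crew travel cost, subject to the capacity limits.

Open {D1, D4}; cheapest assignment that respects the capacities:
  D1 (cap 37, load 28): Z3, Z4, Z5 — cost 12×4 + 12×6 + 4×4 = 136
  D4 (cap 19, load 16): Z1, Z2 — cost 9×2 + 7×3 = 39
  Shipping 175, fixed 311 → total 486.
  Any other capacity-feasible assignment to {D1, D4} ships for at least 175.
Compare {D3, D4}: its best feasible assignment gives total 546.
Compare {D1, D3}: its best feasible assignment gives total 640.
Every other set of open sites that can feasibly serve all demand totals ≥ 546 even under its best assignment. Minimum: 486.

486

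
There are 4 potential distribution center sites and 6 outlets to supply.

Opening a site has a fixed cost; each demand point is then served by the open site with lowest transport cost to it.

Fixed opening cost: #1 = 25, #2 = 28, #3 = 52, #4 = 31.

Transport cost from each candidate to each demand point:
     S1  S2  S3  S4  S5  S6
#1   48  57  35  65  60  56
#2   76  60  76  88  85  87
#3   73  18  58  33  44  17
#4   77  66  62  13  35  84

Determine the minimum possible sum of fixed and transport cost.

272

Open {#1, #3}: assign each demand point to its cheapest open site.
  S1→#1 48, S2→#3 18, S3→#1 35, S4→#3 33, S5→#3 44, S6→#3 17
  transport cost 195, fixed 77 → total 272.
Compare {#1, #3, #4}: transport cost 166 + fixed 108 = 274.
Compare {#3}: transport cost 243 + fixed 52 = 295.
Compare {#3, #4}: transport cost 214 + fixed 83 = 297.
All other subsets cost ≥ 274. Minimum total cost: 272.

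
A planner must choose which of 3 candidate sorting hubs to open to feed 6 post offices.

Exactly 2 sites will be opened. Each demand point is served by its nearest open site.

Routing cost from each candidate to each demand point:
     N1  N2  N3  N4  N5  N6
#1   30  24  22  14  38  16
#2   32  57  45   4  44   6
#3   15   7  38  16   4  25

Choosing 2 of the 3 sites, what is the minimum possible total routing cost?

Open {#2, #3}.
  N1→#3 15, N2→#3 7, N3→#3 38, N4→#2 4, N5→#3 4, N6→#2 6  ⇒ total 74.
Compare {#1, #3}: total 78.
Compare {#1, #2}: total 124.

74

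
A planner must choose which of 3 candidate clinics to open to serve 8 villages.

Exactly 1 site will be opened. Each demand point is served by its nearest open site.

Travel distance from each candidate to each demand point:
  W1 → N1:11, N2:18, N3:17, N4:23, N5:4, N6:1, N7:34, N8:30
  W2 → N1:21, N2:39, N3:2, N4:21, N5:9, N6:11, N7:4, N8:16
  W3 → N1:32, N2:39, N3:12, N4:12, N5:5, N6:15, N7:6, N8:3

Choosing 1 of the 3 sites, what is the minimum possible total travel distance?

123

Open {W2}.
  N1→W2 21, N2→W2 39, N3→W2 2, N4→W2 21, N5→W2 9, N6→W2 11, N7→W2 4, N8→W2 16  ⇒ total 123.
Compare {W3}: total 124.
Compare {W1}: total 138.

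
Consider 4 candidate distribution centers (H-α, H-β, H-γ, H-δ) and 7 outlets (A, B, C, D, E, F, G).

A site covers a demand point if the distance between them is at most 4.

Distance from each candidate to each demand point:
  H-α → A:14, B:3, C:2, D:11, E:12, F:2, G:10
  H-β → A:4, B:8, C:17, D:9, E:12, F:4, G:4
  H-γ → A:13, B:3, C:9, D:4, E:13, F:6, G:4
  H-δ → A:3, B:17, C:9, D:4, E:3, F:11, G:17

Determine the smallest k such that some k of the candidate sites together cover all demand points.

3

Coverage sets (demand points within 4 of each site):
  H-α: {B, C, F}
  H-β: {A, F, G}
  H-γ: {B, D, G}
  H-δ: {A, D, E}
No 2 sites suffice: every size-2 union leaves at least one demand point uncovered.
But {H-α, H-β, H-δ} covers everything, so the minimum is 3.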